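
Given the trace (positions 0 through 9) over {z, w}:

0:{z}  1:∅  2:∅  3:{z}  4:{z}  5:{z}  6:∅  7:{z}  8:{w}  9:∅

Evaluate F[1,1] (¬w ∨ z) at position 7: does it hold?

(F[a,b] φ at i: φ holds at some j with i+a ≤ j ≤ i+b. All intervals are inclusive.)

No

Check (¬w ∨ z) at each j in [8,8]:
  j=8: false
No position in the window satisfies it → formula fails.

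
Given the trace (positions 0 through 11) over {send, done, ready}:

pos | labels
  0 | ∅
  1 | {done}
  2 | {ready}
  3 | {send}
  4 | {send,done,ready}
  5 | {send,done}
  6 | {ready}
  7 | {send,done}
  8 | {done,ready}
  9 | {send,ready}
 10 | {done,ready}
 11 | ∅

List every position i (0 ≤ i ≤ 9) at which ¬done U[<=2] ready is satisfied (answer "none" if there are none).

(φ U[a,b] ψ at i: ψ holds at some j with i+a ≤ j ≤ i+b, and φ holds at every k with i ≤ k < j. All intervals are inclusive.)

Evaluate at each i in [0,9]:
  i=0: ✗ (lhs fails at k=1 before rhs at j=2)
  i=1: ✗ (lhs fails at k=1 before rhs at j=2)
  i=2: ✓ (rhs at j=2)
  i=3: ✓ (rhs at j=4; lhs holds on [3,3])
  i=4: ✓ (rhs at j=4)
  i=5: ✗ (lhs fails at k=5 before rhs at j=6)
  i=6: ✓ (rhs at j=6)
  i=7: ✗ (lhs fails at k=7 before rhs at j=8)
  i=8: ✓ (rhs at j=8)
  i=9: ✓ (rhs at j=9)

2, 3, 4, 6, 8, 9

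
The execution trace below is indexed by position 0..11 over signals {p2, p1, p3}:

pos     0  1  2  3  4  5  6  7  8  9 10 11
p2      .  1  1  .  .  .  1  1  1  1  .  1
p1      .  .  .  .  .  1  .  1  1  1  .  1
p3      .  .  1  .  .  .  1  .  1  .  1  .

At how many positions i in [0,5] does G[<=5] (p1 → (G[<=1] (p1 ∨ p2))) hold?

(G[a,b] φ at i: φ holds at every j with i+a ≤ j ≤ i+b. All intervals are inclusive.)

4

Evaluate at each i in [0,5]:
  i=0: ✓ (all of [0,5])
  i=1: ✓ (all of [1,6])
  i=2: ✓ (all of [2,7])
  i=3: ✓ (all of [3,8])
  i=4: ✗ (fails at j=9)
  i=5: ✗ (fails at j=9)
Positions where it holds: {0, 1, 2, 3} → 4.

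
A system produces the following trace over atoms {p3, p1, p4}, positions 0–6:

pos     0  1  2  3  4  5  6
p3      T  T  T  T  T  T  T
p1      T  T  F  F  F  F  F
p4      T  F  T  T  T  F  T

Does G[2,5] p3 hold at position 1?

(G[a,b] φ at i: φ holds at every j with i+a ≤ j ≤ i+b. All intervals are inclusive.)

Check p3 at every j in [3,6]:
  j=3: true
  j=4: true
  j=5: true
  j=6: true
All positions satisfy it → formula holds.

Yes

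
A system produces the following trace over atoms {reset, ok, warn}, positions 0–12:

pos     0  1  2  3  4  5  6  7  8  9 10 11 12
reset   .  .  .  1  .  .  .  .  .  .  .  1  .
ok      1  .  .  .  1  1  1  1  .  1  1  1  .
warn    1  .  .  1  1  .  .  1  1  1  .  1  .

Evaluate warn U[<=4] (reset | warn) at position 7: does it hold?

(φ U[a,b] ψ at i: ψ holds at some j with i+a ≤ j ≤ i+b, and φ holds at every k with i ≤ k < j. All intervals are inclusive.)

True

Need some j in [7,11] with (reset | warn), and warn at every k in [7,j-1].
  j=7: (reset | warn) holds; no prefix to check → satisfied.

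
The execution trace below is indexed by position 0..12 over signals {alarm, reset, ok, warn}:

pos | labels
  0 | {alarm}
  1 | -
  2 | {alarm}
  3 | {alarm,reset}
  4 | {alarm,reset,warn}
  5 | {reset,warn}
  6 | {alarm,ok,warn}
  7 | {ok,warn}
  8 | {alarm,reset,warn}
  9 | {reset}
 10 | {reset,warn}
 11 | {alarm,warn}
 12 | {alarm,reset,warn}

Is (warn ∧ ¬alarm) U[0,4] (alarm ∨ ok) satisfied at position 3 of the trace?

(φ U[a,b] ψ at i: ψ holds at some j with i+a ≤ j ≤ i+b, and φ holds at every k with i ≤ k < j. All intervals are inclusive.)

Yes

Need some j in [3,7] with (alarm ∨ ok), and (warn ∧ ¬alarm) at every k in [3,j-1].
  j=3: (alarm ∨ ok) holds; no prefix to check → satisfied.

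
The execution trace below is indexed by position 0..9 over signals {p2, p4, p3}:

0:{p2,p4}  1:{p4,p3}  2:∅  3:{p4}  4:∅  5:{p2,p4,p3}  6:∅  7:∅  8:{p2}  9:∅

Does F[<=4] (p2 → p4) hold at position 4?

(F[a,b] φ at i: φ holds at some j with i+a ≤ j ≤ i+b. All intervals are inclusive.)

Check (p2 → p4) at each j in [4,8]:
  j=4: true
  j=5: true
  j=6: true
  j=7: true
  j=8: false
Found at j=4 → formula holds.

Holds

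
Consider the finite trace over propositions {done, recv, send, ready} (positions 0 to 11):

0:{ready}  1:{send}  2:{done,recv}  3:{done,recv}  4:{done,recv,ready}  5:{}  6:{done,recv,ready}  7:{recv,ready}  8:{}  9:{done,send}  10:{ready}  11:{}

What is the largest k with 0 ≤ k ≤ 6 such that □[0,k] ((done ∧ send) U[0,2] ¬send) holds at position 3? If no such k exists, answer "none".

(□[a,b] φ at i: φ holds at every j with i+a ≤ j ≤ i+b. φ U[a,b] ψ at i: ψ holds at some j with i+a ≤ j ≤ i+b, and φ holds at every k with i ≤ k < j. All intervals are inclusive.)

((done ∧ send) U[0,2] ¬send) must hold from j=3 onward; find where it first fails.
  j=3: holds
  j=4: holds
  j=5: holds
  j=6: holds
  j=7: holds
  j=8: holds
  j=9: holds
Holds through j=9; largest k = 6.

6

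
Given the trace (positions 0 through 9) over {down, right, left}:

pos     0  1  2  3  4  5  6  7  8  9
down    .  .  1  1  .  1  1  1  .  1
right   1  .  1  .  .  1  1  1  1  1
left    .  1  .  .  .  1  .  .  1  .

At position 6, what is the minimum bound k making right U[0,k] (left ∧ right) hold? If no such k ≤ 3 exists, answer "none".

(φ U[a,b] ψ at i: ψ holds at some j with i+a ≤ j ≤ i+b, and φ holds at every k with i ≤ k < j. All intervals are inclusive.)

Need earliest j ≥ 6 with (left ∧ right), and right at every k in [6,j-1].
  j=6: rhs fails.
  j=7: rhs fails.
  j=8: rhs holds; lhs holds on [6,7]. k = 2.

2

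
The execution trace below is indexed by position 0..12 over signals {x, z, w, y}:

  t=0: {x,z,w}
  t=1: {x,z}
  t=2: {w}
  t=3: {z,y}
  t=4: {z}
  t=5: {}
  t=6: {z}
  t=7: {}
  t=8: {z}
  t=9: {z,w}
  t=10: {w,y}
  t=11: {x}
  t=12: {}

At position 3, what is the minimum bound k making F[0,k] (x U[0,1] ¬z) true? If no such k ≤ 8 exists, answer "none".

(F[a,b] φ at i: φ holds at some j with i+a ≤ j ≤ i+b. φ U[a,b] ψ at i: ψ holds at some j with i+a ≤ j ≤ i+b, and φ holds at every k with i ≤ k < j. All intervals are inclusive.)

Scan j = 3,4,… for (x U[0,1] ¬z):
  j=3: fails
  j=4: fails
  j=5: holds
First hit at j=5, so smallest k = 5-3 = 2.

2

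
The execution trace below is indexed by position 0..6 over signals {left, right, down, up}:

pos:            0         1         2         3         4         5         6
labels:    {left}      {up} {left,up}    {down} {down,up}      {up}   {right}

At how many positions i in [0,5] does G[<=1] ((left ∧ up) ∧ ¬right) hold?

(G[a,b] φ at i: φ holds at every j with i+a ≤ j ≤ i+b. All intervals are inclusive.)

Evaluate at each i in [0,5]:
  i=0: ✗ (fails at j=0)
  i=1: ✗ (fails at j=1)
  i=2: ✗ (fails at j=3)
  i=3: ✗ (fails at j=3)
  i=4: ✗ (fails at j=4)
  i=5: ✗ (fails at j=5)
Positions where it holds: {} → 0.

0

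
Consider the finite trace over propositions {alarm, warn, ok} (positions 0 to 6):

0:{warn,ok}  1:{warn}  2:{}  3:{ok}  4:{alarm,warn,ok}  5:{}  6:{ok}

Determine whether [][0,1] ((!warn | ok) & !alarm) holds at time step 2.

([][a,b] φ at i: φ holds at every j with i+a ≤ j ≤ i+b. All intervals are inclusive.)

Check ((!warn | ok) & !alarm) at every j in [2,3]:
  j=2: true
  j=3: true
All positions satisfy it → formula holds.

Yes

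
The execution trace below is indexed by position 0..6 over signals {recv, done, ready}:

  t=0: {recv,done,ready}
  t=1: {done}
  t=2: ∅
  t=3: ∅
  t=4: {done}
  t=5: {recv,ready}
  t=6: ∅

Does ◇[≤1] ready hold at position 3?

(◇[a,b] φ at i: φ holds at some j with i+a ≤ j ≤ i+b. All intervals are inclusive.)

Check ready at each j in [3,4]:
  j=3: false
  j=4: false
No position in the window satisfies it → formula fails.

Does not hold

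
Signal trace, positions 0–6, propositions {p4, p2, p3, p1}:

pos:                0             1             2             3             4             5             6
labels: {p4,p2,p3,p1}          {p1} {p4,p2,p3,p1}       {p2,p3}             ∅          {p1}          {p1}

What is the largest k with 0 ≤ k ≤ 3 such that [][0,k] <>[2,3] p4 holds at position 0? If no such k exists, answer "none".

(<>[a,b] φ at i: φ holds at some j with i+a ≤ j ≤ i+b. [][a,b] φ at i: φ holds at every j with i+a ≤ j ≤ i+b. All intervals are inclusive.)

0

<>[2,3] p4 must hold from j=0 onward; find where it first fails.
  j=0: holds
  j=1: fails
Holds on [0,0], so largest k = 0.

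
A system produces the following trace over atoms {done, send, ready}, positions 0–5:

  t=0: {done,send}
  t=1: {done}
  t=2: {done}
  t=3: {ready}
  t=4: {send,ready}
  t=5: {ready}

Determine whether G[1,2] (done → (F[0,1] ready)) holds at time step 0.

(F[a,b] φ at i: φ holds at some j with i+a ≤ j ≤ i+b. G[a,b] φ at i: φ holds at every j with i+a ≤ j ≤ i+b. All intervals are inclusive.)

Check (done → (F[0,1] ready)) at every j in [1,2]:
  j=1: antecedent true; consequent fails (none in [1,2]) → ✗
  j=2: antecedent true; consequent holds (witness at 3) → ✓
Fails at j=1 → formula fails.

No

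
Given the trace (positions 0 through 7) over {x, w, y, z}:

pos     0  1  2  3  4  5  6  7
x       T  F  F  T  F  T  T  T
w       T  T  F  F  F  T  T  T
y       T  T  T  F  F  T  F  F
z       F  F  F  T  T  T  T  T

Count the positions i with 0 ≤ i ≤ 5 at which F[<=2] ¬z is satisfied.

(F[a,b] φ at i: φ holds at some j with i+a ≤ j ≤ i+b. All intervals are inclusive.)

3

Evaluate at each i in [0,5]:
  i=0: ✓ (witness j=0)
  i=1: ✓ (witness j=1)
  i=2: ✓ (witness j=2)
  i=3: ✗ (none in [3,5])
  i=4: ✗ (none in [4,6])
  i=5: ✗ (none in [5,7])
Positions where it holds: {0, 1, 2} → 3.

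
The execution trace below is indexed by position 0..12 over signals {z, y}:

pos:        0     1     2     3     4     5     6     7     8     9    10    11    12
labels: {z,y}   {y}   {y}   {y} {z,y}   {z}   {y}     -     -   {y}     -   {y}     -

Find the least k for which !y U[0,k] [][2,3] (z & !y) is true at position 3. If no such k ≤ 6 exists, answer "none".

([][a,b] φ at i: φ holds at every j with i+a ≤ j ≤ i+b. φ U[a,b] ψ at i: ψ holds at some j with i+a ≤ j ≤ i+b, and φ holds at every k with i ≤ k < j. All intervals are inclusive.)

Need earliest j ≥ 3 with [][2,3] (z & !y), and !y at every k in [3,j-1].
  j=3: rhs fails.
  j=4: rhs fails.
  j=5: rhs fails.
  j=6: rhs fails.
  j=7: rhs fails.
  j=8: rhs fails.
  j=9: rhs fails.
No witness within the range → none.

none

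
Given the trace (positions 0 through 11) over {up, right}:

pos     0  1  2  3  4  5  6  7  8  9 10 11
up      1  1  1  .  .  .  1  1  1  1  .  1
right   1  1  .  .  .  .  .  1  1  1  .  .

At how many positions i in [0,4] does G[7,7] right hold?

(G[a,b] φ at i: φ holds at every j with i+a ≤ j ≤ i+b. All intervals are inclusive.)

Evaluate at each i in [0,4]:
  i=0: ✓ (all of [7,7])
  i=1: ✓ (all of [8,8])
  i=2: ✓ (all of [9,9])
  i=3: ✗ (fails at j=10)
  i=4: ✗ (fails at j=11)
Positions where it holds: {0, 1, 2} → 3.

3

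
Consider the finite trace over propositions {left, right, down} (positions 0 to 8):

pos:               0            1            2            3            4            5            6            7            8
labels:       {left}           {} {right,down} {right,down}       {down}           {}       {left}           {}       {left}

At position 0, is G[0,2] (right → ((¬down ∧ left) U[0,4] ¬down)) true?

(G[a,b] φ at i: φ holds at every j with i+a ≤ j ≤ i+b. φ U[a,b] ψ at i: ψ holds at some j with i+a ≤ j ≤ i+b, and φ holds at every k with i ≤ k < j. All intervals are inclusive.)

No

Check (right → ((¬down ∧ left) U[0,4] ¬down)) at every j in [0,2]:
  j=0: antecedent false → ✓
  j=1: antecedent false → ✓
  j=2: antecedent true; consequent fails → ✗
Fails at j=2 → formula fails.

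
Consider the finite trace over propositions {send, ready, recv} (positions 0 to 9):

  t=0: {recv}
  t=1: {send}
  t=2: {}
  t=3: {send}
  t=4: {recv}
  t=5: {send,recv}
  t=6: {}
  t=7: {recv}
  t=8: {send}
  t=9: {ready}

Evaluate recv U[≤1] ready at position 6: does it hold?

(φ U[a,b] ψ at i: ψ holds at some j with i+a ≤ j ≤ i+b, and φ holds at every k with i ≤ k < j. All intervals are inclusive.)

No

Need some j in [6,7] with ready, and recv at every k in [6,j-1].
  j=6: ready false.
  j=7: ready false.
No j in the window works → until fails.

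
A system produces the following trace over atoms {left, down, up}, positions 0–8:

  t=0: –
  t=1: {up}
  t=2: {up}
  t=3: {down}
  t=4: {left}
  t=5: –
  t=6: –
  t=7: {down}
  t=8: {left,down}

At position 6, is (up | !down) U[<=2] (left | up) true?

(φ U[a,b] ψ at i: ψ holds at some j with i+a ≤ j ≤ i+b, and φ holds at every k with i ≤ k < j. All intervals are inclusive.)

Need some j in [6,8] with (left | up), and (up | !down) at every k in [6,j-1].
  j=6: (left | up) false.
  j=7: (left | up) false.
  j=8: (left | up) holds, but (up | !down) fails at k=7 → not this j.
No j in the window works → until fails.

No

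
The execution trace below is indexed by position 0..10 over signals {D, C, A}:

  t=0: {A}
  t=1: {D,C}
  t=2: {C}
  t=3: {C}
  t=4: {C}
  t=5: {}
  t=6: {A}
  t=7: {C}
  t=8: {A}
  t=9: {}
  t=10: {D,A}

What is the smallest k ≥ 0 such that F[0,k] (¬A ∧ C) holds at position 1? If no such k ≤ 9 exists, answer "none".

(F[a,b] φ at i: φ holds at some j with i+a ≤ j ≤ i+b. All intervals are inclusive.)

Scan j = 1,2,… for (¬A ∧ C):
  j=1: holds
First hit at j=1, so smallest k = 1-1 = 0.

0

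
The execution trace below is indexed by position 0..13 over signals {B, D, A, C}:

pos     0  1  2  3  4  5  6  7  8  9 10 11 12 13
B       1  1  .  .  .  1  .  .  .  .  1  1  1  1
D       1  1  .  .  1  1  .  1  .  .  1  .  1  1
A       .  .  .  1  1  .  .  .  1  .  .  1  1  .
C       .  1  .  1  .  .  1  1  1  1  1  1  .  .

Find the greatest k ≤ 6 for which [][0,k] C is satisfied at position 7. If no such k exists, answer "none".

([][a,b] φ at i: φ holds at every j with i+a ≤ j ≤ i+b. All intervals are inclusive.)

4

C must hold from j=7 onward; find where it first fails.
  j=7: holds
  j=8: holds
  j=9: holds
  j=10: holds
  j=11: holds
  j=12: fails
Holds on [7,11], so largest k = 4.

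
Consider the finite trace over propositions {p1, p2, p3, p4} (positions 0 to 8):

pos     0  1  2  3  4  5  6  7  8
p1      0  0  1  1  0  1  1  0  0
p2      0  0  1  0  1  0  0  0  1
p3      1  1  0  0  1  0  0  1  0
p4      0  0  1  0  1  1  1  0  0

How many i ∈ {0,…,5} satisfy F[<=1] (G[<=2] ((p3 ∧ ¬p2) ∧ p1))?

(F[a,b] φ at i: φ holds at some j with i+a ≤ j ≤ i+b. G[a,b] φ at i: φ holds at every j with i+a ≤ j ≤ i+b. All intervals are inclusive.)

0

Evaluate at each i in [0,5]:
  i=0: ✗ (none in [0,1])
  i=1: ✗ (none in [1,2])
  i=2: ✗ (none in [2,3])
  i=3: ✗ (none in [3,4])
  i=4: ✗ (none in [4,5])
  i=5: ✗ (none in [5,6])
Positions where it holds: {} → 0.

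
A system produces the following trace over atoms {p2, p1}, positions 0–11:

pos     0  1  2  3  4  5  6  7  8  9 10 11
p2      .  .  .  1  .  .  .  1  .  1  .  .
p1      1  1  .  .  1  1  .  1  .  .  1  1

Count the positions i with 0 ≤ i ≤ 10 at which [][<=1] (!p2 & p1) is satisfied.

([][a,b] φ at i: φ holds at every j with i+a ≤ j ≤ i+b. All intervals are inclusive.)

Evaluate at each i in [0,10]:
  i=0: ✓ (all of [0,1])
  i=1: ✗ (fails at j=2)
  i=2: ✗ (fails at j=2)
  i=3: ✗ (fails at j=3)
  i=4: ✓ (all of [4,5])
  i=5: ✗ (fails at j=6)
  i=6: ✗ (fails at j=6)
  i=7: ✗ (fails at j=7)
  i=8: ✗ (fails at j=8)
  i=9: ✗ (fails at j=9)
  i=10: ✓ (all of [10,11])
Positions where it holds: {0, 4, 10} → 3.

3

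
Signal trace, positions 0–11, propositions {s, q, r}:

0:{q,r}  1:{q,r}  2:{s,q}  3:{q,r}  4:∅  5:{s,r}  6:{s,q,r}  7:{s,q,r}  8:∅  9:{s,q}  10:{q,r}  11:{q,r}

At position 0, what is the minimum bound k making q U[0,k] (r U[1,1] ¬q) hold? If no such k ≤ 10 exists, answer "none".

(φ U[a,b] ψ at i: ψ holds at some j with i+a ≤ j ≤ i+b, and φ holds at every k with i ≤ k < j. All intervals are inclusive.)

3

Need earliest j ≥ 0 with (r U[1,1] ¬q), and q at every k in [0,j-1].
  j=0: rhs fails.
  j=1: rhs fails.
  j=2: rhs fails.
  j=3: rhs holds; lhs holds on [0,2]. k = 3.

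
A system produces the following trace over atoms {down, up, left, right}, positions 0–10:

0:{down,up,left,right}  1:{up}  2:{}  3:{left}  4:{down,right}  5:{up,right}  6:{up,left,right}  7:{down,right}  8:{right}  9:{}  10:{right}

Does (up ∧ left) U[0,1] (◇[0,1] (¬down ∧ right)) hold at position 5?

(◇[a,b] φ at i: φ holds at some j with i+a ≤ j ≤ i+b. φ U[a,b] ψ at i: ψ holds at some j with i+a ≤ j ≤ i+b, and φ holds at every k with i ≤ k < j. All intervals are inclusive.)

Yes

Need some j in [5,6] with ◇[0,1] (¬down ∧ right), and (up ∧ left) at every k in [5,j-1].
  j=5: ◇[0,1] (¬down ∧ right) holds; no prefix to check → satisfied.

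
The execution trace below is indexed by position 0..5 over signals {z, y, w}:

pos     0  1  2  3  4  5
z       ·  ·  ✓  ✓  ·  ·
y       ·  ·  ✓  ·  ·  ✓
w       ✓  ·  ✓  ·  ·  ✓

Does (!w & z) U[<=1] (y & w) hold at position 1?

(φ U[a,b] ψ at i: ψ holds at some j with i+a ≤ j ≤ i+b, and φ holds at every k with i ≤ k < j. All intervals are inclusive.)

False

Need some j in [1,2] with (y & w), and (!w & z) at every k in [1,j-1].
  j=1: (y & w) false.
  j=2: (y & w) holds, but (!w & z) fails at k=1 → not this j.
No j in the window works → until fails.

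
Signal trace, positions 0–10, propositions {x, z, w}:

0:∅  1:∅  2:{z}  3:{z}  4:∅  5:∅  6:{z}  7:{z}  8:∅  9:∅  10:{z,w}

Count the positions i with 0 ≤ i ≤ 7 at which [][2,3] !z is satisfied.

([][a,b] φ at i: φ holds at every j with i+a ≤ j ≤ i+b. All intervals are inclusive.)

2

Evaluate at each i in [0,7]:
  i=0: ✗ (fails at j=2)
  i=1: ✗ (fails at j=3)
  i=2: ✓ (all of [4,5])
  i=3: ✗ (fails at j=6)
  i=4: ✗ (fails at j=6)
  i=5: ✗ (fails at j=7)
  i=6: ✓ (all of [8,9])
  i=7: ✗ (fails at j=10)
Positions where it holds: {2, 6} → 2.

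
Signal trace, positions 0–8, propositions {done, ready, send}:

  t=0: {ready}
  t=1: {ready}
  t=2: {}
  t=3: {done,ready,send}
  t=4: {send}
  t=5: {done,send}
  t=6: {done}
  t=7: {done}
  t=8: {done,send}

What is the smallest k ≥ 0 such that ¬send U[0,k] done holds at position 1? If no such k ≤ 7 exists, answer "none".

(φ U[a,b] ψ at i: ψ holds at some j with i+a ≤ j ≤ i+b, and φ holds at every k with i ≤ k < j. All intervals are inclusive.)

2

Need earliest j ≥ 1 with done, and ¬send at every k in [1,j-1].
  j=1: rhs fails.
  j=2: rhs fails.
  j=3: rhs holds; lhs holds on [1,2]. k = 2.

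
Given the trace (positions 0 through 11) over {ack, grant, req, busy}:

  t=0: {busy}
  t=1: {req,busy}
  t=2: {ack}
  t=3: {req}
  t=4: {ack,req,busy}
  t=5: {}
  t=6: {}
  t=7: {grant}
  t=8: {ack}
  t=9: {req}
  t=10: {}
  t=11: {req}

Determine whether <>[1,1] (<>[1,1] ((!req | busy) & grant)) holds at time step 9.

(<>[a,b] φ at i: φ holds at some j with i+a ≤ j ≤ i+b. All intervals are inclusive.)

Does not hold

Check <>[1,1] ((!req | busy) & grant) at each j in [10,10]:
  j=10: fails (none in [11,11])
No position in the window satisfies it → formula fails.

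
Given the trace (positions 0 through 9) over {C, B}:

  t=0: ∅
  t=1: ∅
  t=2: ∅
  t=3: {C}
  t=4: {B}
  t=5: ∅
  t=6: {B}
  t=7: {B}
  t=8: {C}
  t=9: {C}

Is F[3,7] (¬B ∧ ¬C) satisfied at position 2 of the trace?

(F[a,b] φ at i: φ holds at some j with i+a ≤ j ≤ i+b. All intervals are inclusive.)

Check (¬B ∧ ¬C) at each j in [5,9]:
  j=5: true
  j=6: false
  j=7: false
  j=8: false
  j=9: false
Found at j=5 → formula holds.

Yes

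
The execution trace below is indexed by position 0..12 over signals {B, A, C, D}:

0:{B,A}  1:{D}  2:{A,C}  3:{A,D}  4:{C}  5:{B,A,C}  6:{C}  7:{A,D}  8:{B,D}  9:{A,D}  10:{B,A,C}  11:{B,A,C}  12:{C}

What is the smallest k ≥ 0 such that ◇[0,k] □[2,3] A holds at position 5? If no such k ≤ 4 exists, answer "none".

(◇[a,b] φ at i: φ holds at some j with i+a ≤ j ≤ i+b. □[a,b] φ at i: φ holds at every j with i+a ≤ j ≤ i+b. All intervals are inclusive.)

Scan j = 5,6,… for □[2,3] A:
  j=5: fails
  j=6: fails
  j=7: holds
First hit at j=7, so smallest k = 7-5 = 2.

2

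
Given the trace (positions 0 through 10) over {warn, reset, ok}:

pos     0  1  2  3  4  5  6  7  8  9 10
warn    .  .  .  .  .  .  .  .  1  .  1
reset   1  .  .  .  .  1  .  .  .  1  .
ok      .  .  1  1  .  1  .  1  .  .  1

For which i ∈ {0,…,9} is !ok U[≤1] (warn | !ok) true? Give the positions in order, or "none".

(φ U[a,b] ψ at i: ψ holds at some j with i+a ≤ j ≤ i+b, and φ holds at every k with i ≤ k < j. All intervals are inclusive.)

Evaluate at each i in [0,9]:
  i=0: ✓ (rhs at j=0)
  i=1: ✓ (rhs at j=1)
  i=2: ✗ (no rhs in [2,3])
  i=3: ✗ (lhs fails at k=3 before rhs at j=4)
  i=4: ✓ (rhs at j=4)
  i=5: ✗ (lhs fails at k=5 before rhs at j=6)
  i=6: ✓ (rhs at j=6)
  i=7: ✗ (lhs fails at k=7 before rhs at j=8)
  i=8: ✓ (rhs at j=8)
  i=9: ✓ (rhs at j=9)

0, 1, 4, 6, 8, 9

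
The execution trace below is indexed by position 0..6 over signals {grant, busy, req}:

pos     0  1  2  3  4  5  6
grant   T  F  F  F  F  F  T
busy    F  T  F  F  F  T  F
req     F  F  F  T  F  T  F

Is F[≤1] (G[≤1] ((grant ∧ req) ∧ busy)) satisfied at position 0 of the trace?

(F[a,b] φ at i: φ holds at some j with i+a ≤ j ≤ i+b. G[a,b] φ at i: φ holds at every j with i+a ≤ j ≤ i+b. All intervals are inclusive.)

Does not hold

Check G[≤1] ((grant ∧ req) ∧ busy) at each j in [0,1]:
  j=0: fails at 0
  j=1: fails at 1
No position in the window satisfies it → formula fails.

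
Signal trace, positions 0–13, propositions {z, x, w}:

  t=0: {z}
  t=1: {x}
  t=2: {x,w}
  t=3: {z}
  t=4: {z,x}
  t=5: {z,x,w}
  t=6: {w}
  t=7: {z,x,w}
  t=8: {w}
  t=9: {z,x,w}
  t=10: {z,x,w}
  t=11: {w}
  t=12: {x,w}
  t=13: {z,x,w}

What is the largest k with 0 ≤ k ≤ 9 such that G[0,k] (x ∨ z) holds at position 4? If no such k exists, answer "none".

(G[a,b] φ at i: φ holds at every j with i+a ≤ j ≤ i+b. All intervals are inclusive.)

(x ∨ z) must hold from j=4 onward; find where it first fails.
  j=4: holds
  j=5: holds
  j=6: fails
Holds on [4,5], so largest k = 1.

1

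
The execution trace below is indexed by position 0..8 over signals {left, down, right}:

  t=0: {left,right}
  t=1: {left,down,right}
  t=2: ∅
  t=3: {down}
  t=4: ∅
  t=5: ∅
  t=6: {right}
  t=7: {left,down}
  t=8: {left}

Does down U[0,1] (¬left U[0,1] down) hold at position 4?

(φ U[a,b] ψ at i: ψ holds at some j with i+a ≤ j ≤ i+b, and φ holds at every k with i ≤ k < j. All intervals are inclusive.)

No

Need some j in [4,5] with (¬left U[0,1] down), and down at every k in [4,j-1].
  j=4: (¬left U[0,1] down) — fails.
  j=5: (¬left U[0,1] down) — fails.
No j in the window works → until fails.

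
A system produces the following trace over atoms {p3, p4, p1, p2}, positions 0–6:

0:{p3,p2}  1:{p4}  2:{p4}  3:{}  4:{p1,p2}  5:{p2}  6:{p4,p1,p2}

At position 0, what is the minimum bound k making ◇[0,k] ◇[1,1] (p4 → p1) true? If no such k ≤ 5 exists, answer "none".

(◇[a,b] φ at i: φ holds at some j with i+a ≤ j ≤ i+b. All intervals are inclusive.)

Scan j = 0,1,… for ◇[1,1] (p4 → p1):
  j=0: fails
  j=1: fails
  j=2: holds
First hit at j=2, so smallest k = 2-0 = 2.

2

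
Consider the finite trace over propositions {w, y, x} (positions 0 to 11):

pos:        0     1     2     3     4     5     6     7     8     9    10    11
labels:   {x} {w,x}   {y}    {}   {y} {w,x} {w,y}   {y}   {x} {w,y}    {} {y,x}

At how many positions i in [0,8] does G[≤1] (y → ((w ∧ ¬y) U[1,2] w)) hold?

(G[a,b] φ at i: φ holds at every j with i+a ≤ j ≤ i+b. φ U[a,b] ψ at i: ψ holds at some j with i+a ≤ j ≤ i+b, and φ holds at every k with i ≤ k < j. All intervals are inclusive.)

Evaluate at each i in [0,8]:
  i=0: ✓ (all of [0,1])
  i=1: ✗ (fails at j=2)
  i=2: ✗ (fails at j=2)
  i=3: ✗ (fails at j=4)
  i=4: ✗ (fails at j=4)
  i=5: ✗ (fails at j=6)
  i=6: ✗ (fails at j=6)
  i=7: ✗ (fails at j=7)
  i=8: ✗ (fails at j=9)
Positions where it holds: {0} → 1.

1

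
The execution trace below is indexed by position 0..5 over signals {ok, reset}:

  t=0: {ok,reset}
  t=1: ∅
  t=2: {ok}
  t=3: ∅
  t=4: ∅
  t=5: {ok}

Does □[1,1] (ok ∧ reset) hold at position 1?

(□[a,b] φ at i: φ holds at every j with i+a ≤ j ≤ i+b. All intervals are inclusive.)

Does not hold

Check (ok ∧ reset) at every j in [2,2]:
  j=2: false
Fails at j=2 → formula fails.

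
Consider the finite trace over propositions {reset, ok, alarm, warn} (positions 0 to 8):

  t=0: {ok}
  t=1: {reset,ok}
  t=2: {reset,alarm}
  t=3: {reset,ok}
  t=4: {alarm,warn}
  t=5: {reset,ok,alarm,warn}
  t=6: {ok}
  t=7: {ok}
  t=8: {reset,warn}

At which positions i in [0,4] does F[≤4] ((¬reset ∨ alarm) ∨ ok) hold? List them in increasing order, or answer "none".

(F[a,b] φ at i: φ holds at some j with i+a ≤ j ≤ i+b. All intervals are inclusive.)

Evaluate at each i in [0,4]:
  i=0: ✓ (witness j=0)
  i=1: ✓ (witness j=1)
  i=2: ✓ (witness j=2)
  i=3: ✓ (witness j=3)
  i=4: ✓ (witness j=4)

0, 1, 2, 3, 4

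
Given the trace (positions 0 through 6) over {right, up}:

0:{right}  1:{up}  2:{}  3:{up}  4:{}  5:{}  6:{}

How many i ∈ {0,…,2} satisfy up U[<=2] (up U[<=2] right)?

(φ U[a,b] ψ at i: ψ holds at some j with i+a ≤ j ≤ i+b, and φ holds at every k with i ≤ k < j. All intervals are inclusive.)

Evaluate at each i in [0,2]:
  i=0: ✓ (rhs at j=0)
  i=1: ✗ (no rhs in [1,3])
  i=2: ✗ (no rhs in [2,4])
Positions where it holds: {0} → 1.

1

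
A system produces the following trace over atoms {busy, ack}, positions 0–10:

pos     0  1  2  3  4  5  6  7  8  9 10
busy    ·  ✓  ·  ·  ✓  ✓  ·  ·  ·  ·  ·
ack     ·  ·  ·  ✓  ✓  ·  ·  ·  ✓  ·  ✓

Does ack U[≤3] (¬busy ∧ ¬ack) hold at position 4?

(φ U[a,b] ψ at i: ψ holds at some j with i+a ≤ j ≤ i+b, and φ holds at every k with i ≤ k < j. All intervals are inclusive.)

No

Need some j in [4,7] with (¬busy ∧ ¬ack), and ack at every k in [4,j-1].
  j=4: (¬busy ∧ ¬ack) false.
  j=5: (¬busy ∧ ¬ack) false.
  j=6: (¬busy ∧ ¬ack) holds, but ack fails at k=5 → not this j.
  j=7: (¬busy ∧ ¬ack) holds, but ack fails at k=5 → not this j.
No j in the window works → until fails.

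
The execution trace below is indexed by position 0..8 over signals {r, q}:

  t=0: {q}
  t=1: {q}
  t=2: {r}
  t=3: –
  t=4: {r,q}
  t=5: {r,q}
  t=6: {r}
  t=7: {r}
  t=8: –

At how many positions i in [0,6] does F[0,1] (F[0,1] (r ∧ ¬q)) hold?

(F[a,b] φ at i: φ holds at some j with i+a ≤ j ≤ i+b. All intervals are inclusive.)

6

Evaluate at each i in [0,6]:
  i=0: ✓ (witness j=1)
  i=1: ✓ (witness j=1)
  i=2: ✓ (witness j=2)
  i=3: ✗ (none in [3,4])
  i=4: ✓ (witness j=5)
  i=5: ✓ (witness j=5)
  i=6: ✓ (witness j=6)
Positions where it holds: {0, 1, 2, 4, 5, 6} → 6.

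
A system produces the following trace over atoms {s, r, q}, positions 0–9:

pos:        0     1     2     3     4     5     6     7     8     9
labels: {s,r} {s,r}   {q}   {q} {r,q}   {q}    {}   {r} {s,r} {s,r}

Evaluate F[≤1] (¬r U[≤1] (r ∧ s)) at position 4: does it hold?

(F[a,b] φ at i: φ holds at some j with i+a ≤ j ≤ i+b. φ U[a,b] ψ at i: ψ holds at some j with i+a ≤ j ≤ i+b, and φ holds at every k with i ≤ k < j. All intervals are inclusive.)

Check (¬r U[≤1] (r ∧ s)) at each j in [4,5]:
  j=4: fails
  j=5: fails
No position in the window satisfies it → formula fails.

False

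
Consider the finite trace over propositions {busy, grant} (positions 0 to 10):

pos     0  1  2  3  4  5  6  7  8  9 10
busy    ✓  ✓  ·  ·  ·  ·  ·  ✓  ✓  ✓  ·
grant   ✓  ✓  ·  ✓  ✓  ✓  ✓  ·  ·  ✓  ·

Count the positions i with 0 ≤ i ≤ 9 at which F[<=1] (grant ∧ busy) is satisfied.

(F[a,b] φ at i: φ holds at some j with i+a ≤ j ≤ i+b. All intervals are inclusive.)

4

Evaluate at each i in [0,9]:
  i=0: ✓ (witness j=0)
  i=1: ✓ (witness j=1)
  i=2: ✗ (none in [2,3])
  i=3: ✗ (none in [3,4])
  i=4: ✗ (none in [4,5])
  i=5: ✗ (none in [5,6])
  i=6: ✗ (none in [6,7])
  i=7: ✗ (none in [7,8])
  i=8: ✓ (witness j=9)
  i=9: ✓ (witness j=9)
Positions where it holds: {0, 1, 8, 9} → 4.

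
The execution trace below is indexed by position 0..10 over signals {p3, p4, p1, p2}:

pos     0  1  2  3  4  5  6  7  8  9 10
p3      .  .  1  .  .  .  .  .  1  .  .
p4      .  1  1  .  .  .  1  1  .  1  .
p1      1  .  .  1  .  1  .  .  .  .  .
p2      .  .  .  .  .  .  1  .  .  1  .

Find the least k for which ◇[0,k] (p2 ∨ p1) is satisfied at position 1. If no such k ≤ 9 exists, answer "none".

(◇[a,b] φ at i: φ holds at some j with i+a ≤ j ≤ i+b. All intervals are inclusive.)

2

Scan j = 1,2,… for (p2 ∨ p1):
  j=1: fails
  j=2: fails
  j=3: holds
First hit at j=3, so smallest k = 3-1 = 2.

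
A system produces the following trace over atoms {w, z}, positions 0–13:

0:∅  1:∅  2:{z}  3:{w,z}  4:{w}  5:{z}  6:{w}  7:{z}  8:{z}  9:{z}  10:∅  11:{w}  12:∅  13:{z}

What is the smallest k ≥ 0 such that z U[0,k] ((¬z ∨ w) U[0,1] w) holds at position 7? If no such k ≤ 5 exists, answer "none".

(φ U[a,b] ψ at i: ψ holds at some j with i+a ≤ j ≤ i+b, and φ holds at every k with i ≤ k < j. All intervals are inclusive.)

Need earliest j ≥ 7 with ((¬z ∨ w) U[0,1] w), and z at every k in [7,j-1].
  j=7: rhs fails.
  j=8: rhs fails.
  j=9: rhs fails.
  j=10: rhs holds; lhs holds on [7,9]. k = 3.

3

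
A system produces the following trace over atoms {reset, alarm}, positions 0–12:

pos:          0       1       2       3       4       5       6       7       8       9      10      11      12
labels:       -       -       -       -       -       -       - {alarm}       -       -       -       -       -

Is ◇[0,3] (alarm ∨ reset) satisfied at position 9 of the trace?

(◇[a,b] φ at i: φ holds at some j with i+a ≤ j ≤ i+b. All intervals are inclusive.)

Check (alarm ∨ reset) at each j in [9,12]:
  j=9: false
  j=10: false
  j=11: false
  j=12: false
No position in the window satisfies it → formula fails.

Does not hold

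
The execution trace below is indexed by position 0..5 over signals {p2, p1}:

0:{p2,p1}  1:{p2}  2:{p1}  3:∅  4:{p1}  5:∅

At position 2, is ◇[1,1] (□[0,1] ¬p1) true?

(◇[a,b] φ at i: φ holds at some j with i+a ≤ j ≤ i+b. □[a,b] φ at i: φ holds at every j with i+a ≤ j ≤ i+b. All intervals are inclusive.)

Does not hold

Check □[0,1] ¬p1 at each j in [3,3]:
  j=3: fails at 4
No position in the window satisfies it → formula fails.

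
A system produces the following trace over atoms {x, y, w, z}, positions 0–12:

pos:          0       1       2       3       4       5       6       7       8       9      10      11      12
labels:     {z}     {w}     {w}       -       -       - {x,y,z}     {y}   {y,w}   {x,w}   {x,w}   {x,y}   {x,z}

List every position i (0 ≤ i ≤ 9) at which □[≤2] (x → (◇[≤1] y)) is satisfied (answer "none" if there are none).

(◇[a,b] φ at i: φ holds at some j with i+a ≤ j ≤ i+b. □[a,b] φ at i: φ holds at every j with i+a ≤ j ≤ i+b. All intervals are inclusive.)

0, 1, 2, 3, 4, 5, 6

Evaluate at each i in [0,9]:
  i=0: ✓ (all of [0,2])
  i=1: ✓ (all of [1,3])
  i=2: ✓ (all of [2,4])
  i=3: ✓ (all of [3,5])
  i=4: ✓ (all of [4,6])
  i=5: ✓ (all of [5,7])
  i=6: ✓ (all of [6,8])
  i=7: ✗ (fails at j=9)
  i=8: ✗ (fails at j=9)
  i=9: ✗ (fails at j=9)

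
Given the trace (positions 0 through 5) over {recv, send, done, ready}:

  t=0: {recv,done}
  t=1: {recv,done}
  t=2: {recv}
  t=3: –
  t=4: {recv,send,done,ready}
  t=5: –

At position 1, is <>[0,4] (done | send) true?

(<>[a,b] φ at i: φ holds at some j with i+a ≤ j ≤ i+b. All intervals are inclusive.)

True

Check (done | send) at each j in [1,5]:
  j=1: true
  j=2: false
  j=3: false
  j=4: true
  j=5: false
Found at j=1 → formula holds.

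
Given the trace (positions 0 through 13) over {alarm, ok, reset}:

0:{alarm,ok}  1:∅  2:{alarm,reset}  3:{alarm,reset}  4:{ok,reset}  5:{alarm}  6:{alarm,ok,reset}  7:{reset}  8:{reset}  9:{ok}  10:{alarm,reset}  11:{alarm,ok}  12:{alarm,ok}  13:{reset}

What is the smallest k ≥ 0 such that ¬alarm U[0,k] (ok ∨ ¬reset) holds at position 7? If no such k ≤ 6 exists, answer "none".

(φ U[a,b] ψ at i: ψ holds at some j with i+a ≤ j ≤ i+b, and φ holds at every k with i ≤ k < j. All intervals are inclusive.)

Need earliest j ≥ 7 with (ok ∨ ¬reset), and ¬alarm at every k in [7,j-1].
  j=7: rhs fails.
  j=8: rhs fails.
  j=9: rhs holds; lhs holds on [7,8]. k = 2.

2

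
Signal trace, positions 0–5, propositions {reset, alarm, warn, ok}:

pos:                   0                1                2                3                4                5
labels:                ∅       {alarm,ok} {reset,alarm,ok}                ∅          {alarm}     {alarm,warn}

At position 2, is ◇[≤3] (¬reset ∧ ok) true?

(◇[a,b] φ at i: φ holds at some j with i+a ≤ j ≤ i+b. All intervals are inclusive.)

Check (¬reset ∧ ok) at each j in [2,5]:
  j=2: false
  j=3: false
  j=4: false
  j=5: false
No position in the window satisfies it → formula fails.

False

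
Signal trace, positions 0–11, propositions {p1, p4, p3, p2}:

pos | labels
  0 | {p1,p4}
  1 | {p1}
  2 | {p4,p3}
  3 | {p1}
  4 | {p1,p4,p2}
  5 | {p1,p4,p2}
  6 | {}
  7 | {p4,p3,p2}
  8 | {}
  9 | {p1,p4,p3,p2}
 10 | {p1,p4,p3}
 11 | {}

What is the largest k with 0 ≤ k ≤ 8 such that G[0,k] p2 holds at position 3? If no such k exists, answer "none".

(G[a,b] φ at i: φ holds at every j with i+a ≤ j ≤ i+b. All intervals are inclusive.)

none

p2 must hold from j=3 onward; find where it first fails.
  j=3: fails → no k works.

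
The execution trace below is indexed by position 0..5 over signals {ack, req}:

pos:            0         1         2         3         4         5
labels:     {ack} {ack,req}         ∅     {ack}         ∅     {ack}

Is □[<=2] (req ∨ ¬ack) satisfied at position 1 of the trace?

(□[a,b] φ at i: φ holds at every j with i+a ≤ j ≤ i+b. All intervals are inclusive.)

Check (req ∨ ¬ack) at every j in [1,3]:
  j=1: true
  j=2: true
  j=3: false
Fails at j=3 → formula fails.

False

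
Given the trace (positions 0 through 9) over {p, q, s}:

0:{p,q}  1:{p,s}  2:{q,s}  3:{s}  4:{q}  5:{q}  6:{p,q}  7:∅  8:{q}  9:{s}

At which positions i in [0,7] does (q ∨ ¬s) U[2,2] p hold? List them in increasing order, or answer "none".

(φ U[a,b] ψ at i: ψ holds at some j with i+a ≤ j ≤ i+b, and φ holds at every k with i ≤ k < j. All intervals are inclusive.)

4

Evaluate at each i in [0,7]:
  i=0: ✗ (no rhs in [2,2])
  i=1: ✗ (no rhs in [3,3])
  i=2: ✗ (no rhs in [4,4])
  i=3: ✗ (no rhs in [5,5])
  i=4: ✓ (rhs at j=6; lhs holds on [4,5])
  i=5: ✗ (no rhs in [7,7])
  i=6: ✗ (no rhs in [8,8])
  i=7: ✗ (no rhs in [9,9])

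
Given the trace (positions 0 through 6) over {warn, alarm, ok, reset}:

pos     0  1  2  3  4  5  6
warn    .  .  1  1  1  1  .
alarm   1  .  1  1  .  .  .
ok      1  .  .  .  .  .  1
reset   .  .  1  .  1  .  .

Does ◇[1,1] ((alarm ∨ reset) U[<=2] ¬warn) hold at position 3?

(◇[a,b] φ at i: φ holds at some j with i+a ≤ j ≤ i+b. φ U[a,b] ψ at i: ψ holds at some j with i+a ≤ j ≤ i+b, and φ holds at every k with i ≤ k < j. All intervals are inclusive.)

False

Check ((alarm ∨ reset) U[<=2] ¬warn) at each j in [4,4]:
  j=4: fails
No position in the window satisfies it → formula fails.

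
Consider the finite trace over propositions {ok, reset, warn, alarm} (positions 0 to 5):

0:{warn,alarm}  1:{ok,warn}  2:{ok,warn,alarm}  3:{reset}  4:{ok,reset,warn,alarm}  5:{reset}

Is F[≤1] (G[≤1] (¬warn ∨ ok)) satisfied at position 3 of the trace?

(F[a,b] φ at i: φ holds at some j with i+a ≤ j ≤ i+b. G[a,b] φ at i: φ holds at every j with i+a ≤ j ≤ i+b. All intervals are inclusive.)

True

Check G[≤1] (¬warn ∨ ok) at each j in [3,4]:
  j=3: holds on [3,4]
  j=4: holds on [4,5]
Found at j=3 → formula holds.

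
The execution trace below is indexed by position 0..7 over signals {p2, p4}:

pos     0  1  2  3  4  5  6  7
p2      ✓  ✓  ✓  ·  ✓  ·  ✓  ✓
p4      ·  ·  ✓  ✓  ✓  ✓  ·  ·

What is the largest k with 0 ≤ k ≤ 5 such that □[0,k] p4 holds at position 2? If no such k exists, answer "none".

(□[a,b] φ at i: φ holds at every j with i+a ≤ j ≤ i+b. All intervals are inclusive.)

3

p4 must hold from j=2 onward; find where it first fails.
  j=2: holds
  j=3: holds
  j=4: holds
  j=5: holds
  j=6: fails
Holds on [2,5], so largest k = 3.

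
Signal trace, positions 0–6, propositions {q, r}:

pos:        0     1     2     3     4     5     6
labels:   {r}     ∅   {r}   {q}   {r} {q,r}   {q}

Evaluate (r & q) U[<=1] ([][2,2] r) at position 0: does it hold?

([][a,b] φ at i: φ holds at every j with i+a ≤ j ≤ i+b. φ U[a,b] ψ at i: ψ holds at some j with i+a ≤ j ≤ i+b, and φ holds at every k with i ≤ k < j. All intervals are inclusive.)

Need some j in [0,1] with [][2,2] r, and (r & q) at every k in [0,j-1].
  j=0: [][2,2] r holds; no prefix to check → satisfied.

True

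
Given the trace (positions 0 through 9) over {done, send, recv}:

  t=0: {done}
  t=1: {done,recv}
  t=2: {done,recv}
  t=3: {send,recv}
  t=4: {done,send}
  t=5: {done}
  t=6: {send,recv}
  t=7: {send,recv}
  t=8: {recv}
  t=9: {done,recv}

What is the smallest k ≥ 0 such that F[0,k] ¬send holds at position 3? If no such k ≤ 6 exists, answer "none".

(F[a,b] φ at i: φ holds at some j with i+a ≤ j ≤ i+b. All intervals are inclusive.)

Scan j = 3,4,… for ¬send:
  j=3: fails
  j=4: fails
  j=5: holds
First hit at j=5, so smallest k = 5-3 = 2.

2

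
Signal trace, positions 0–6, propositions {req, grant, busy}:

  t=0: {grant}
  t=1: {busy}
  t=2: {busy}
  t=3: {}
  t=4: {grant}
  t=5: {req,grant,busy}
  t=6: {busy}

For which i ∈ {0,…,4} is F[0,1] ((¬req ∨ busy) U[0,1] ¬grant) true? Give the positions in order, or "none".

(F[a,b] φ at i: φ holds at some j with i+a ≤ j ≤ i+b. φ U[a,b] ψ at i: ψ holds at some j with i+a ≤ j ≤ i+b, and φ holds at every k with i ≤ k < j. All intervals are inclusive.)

Evaluate at each i in [0,4]:
  i=0: ✓ (witness j=0)
  i=1: ✓ (witness j=1)
  i=2: ✓ (witness j=2)
  i=3: ✓ (witness j=3)
  i=4: ✓ (witness j=5)

0, 1, 2, 3, 4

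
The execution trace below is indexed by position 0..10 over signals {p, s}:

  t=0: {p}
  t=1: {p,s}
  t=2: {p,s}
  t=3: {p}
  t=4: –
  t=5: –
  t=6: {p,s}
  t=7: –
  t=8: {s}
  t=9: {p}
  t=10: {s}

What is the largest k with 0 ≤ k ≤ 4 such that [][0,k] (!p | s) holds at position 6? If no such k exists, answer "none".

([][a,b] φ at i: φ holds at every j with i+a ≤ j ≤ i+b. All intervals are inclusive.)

2

(!p | s) must hold from j=6 onward; find where it first fails.
  j=6: holds
  j=7: holds
  j=8: holds
  j=9: fails
Holds on [6,8], so largest k = 2.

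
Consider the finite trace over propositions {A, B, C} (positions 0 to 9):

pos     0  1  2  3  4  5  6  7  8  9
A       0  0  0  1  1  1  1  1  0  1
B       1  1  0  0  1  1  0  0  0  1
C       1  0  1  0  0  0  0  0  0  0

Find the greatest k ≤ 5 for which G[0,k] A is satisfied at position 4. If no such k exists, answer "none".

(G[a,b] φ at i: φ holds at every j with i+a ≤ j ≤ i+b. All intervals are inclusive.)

A must hold from j=4 onward; find where it first fails.
  j=4: holds
  j=5: holds
  j=6: holds
  j=7: holds
  j=8: fails
Holds on [4,7], so largest k = 3.

3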